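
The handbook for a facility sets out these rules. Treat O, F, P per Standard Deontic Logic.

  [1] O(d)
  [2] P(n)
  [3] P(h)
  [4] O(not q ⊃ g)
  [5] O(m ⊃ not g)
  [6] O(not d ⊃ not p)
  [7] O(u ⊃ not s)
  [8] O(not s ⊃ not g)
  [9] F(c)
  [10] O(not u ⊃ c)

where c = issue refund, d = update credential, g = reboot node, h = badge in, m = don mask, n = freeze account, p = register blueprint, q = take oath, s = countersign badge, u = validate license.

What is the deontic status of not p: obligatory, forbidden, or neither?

Neither

Premise 6 is O(not d ⊃ not p), but O(not d) is not derivable from the premises, so it does not yield O(not p).
No premise or chain of K-axiom applications forces O(not p), and none forces O(p). So not p is neither obligatory nor forbidden under these norms.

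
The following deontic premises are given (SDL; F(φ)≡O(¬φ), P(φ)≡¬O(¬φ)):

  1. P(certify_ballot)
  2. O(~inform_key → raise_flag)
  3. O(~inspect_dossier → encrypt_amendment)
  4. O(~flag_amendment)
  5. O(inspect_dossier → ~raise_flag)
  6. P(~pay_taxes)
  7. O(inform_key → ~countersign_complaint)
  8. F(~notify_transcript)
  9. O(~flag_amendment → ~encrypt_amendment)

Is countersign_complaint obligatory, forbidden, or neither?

From premise 4 we have O(~flag_amendment).
With premise 9, O(~flag_amendment → ~encrypt_amendment), the K-axiom yields O(~encrypt_amendment).
The contrapositive of premise 3 (O(~inspect_dossier → encrypt_amendment)) is O(~encrypt_amendment → inspect_dossier), and O(~encrypt_amendment) is already established, so O(inspect_dossier).
Premise 5 is O(inspect_dossier → ~raise_flag); since O(inspect_dossier), deontic closure gives O(~raise_flag).
The contrapositive of premise 2 (O(~inform_key → raise_flag)) is O(~raise_flag → inform_key), and O(~raise_flag) is already established, so O(inform_key).
From O(inform_key) and premise 7, O(inform_key → ~countersign_complaint), we obtain O(~countersign_complaint).
Premises 1, 6, 8 do not contribute to this derivation.
Thus O(~countersign_complaint), which is F(countersign_complaint): countersign_complaint is forbidden.

Forbidden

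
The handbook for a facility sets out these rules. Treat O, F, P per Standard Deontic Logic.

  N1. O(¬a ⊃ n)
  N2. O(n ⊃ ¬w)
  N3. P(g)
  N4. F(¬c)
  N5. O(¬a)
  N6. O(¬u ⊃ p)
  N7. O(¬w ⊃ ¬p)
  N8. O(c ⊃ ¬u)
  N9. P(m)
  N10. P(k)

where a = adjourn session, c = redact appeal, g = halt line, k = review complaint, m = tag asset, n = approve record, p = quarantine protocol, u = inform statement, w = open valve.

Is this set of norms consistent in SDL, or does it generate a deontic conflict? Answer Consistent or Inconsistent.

F(¬c) at premise 4 means O(c).
With premise 8, O(c ⊃ ¬u), the K-axiom yields O(¬u).
Premise 6 is O(¬u ⊃ p); since O(¬u), deontic closure gives O(p).
Premise 7 is O(¬w ⊃ ¬p); contrapositively O(p ⊃ w). Since O(p) holds, K gives O(w).
Premise 2, O(n ⊃ ¬w), contraposes to O(w ⊃ ¬n); with O(w) we get O(¬n).
The contrapositive of premise 1 (O(¬a ⊃ n)) is O(¬n ⊃ a), and O(¬n) is already established, so O(a).
However, premise 5 gives O(¬a).
We now have both O(a) and O(¬a) — a is simultaneously obligatory and forbidden, violating the D-axiom.

Inconsistent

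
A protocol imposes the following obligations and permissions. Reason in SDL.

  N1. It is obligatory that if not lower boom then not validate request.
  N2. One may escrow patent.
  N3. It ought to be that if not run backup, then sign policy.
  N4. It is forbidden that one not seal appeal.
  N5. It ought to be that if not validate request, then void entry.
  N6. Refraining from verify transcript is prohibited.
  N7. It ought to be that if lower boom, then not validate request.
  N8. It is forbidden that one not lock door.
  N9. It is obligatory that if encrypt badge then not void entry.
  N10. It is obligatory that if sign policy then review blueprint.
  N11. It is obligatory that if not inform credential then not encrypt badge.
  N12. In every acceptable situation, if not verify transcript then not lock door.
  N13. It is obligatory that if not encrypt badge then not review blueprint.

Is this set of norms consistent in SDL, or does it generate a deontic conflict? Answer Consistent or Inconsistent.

Premise 12 is O(¬verify_transcript → ¬lock_door), but O(¬verify_transcript) is not derivable from the premises, so it does not yield O(¬lock_door).
So O(¬lock_door) is not derivable, and the apparent clash with O(lock_door) does not arise.
A world satisfying every obligation exists (e.g. encrypt_badge=false, escrow_patent=false, inform_credential=false, lock_door=true, lower_boom=false, review_blueprint=false, run_backup=true, seal_appeal=true, sign_policy=false, validate_request=false, verify_transcript=true, void_entry=true); no atom is both obligatory and forbidden, so the set is consistent.

Consistent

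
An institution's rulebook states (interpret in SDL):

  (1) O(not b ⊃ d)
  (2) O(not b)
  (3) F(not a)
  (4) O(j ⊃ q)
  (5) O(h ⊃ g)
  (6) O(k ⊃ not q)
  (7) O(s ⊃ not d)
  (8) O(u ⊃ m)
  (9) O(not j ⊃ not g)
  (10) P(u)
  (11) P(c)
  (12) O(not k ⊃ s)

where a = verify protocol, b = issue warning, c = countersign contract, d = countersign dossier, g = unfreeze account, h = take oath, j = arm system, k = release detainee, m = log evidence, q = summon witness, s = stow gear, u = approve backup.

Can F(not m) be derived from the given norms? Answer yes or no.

No

Premise 8 is O(u ⊃ m), but O(u) is not derivable from the premises (the permission P(u) asserts only not O(not u), not O(u)), so it does not yield O(m).
No other premise forces O(m). An ideal world satisfying every premise can still have not m true, so F(not m) is not derivable.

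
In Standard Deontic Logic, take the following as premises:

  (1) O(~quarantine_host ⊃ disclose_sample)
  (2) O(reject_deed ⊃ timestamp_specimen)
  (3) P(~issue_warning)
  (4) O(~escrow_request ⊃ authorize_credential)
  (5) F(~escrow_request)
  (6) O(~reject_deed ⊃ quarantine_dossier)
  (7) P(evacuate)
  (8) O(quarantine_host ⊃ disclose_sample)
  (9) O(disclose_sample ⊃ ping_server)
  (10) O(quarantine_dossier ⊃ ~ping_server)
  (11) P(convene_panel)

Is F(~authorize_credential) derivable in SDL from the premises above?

No

Premise 4 is O(~escrow_request ⊃ authorize_credential), but O(~escrow_request) is not derivable from the premises, so it does not yield O(authorize_credential).
No other premise forces O(authorize_credential). An ideal world satisfying every premise can still have ~authorize_credential true, so F(~authorize_credential) is not derivable.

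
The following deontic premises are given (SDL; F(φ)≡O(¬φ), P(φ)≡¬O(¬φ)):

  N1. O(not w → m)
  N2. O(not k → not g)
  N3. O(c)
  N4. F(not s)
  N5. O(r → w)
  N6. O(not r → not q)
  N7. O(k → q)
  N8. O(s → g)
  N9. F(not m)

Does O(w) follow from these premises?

Premise 4 is F(not s), i.e. O(s).
Premise 8 is O(s → g); since O(s), deontic closure gives O(g).
Premise 2 is O(not k → not g); contrapositively O(g → k). Since O(g) holds, K gives O(k).
With premise 7, O(k → q), the K-axiom yields O(q).
Premise 6 is O(not r → not q); contrapositively O(q → r). Since O(q) holds, K gives O(r).
Applying K to premise 5 (O(r → w)) and O(r) yields O(w).
Premises 1, 3, 9 do not contribute to this derivation.
So O(w) follows.

Yes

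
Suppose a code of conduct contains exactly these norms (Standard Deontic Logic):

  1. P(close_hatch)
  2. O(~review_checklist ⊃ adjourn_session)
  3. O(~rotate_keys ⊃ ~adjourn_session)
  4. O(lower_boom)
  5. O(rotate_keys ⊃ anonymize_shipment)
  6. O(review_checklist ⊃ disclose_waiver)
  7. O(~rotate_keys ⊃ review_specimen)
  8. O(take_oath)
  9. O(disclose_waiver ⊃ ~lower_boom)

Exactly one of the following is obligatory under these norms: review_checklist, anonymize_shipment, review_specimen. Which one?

anonymize_shipment

Premise 4 states O(lower_boom) outright.
Premise 9, O(disclose_waiver ⊃ ~lower_boom), contraposes to O(lower_boom ⊃ ~disclose_waiver); with O(lower_boom) we get O(~disclose_waiver).
The contrapositive of premise 6 (O(review_checklist ⊃ disclose_waiver)) is O(~disclose_waiver ⊃ ~review_checklist), and O(~disclose_waiver) is already established, so O(~review_checklist).
From O(~review_checklist) and premise 2, O(~review_checklist ⊃ adjourn_session), we obtain O(adjourn_session).
Premise 3, O(~rotate_keys ⊃ ~adjourn_session), contraposes to O(adjourn_session ⊃ rotate_keys); with O(adjourn_session) we get O(rotate_keys).
With premise 5, O(rotate_keys ⊃ anonymize_shipment), the K-axiom yields O(anonymize_shipment).
So O(anonymize_shipment) holds — anonymize_shipment is obligatory. None of the other listed options is made obligatory by any chain of premises.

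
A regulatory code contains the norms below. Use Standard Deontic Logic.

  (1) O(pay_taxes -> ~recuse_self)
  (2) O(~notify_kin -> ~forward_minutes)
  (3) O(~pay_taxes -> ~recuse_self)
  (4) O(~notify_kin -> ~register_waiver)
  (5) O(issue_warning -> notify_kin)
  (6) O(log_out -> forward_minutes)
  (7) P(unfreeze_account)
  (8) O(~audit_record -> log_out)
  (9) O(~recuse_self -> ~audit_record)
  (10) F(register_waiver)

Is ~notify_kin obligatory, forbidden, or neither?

Premises 3 and 1 cover both cases: O(~pay_taxes -> ~recuse_self) and O(pay_taxes -> ~recuse_self). Since ~pay_taxes ∨ pay_taxes is a tautology, O(~recuse_self) follows.
Applying K to premise 9 (O(~recuse_self -> ~audit_record)) and O(~recuse_self) yields O(~audit_record).
Applying K to premise 8 (O(~audit_record -> log_out)) and O(~audit_record) yields O(log_out).
From O(log_out) and premise 6, O(log_out -> forward_minutes), we obtain O(forward_minutes).
The contrapositive of premise 2 (O(~notify_kin -> ~forward_minutes)) is O(forward_minutes -> notify_kin), and O(forward_minutes) is already established, so O(notify_kin).
Premises 4, 5, 7, 10 do not contribute to this derivation.
Thus O(notify_kin), which is F(~notify_kin): ~notify_kin is forbidden.

Forbidden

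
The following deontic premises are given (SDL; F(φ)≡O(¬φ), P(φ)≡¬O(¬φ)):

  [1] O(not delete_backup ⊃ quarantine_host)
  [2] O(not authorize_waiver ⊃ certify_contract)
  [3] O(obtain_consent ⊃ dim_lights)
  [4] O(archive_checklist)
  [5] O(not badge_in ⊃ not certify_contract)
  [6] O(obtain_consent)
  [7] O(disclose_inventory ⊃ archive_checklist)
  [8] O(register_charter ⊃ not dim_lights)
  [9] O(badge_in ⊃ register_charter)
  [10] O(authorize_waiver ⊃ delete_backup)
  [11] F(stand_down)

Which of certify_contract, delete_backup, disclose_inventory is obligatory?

Premise 6 states O(obtain_consent) outright.
Applying K to premise 3 (O(obtain_consent ⊃ dim_lights)) and O(obtain_consent) yields O(dim_lights).
Premise 8, O(register_charter ⊃ not dim_lights), contraposes to O(dim_lights ⊃ not register_charter); with O(dim_lights) we get O(not register_charter).
The contrapositive of premise 9 (O(badge_in ⊃ register_charter)) is O(not register_charter ⊃ not badge_in), and O(not register_charter) is already established, so O(not badge_in).
From O(not badge_in) and premise 5, O(not badge_in ⊃ not certify_contract), we obtain O(not certify_contract).
Premise 2, O(not authorize_waiver ⊃ certify_contract), contraposes to O(not certify_contract ⊃ authorize_waiver); with O(not certify_contract) we get O(authorize_waiver).
With premise 10, O(authorize_waiver ⊃ delete_backup), the K-axiom yields O(delete_backup).
So O(delete_backup) holds — delete_backup is obligatory. None of the other listed options is made obligatory by any chain of premises.

delete_backup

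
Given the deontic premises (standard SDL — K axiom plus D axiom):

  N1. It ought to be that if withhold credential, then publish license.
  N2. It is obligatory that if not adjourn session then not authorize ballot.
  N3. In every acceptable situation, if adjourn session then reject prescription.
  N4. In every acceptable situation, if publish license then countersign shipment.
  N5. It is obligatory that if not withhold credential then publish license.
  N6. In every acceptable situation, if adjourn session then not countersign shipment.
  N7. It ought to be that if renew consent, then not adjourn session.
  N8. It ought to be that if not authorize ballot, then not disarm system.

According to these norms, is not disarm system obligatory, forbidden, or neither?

Premises 1 and 5 cover both cases: O(withhold_credential → publish_license) and O(¬withhold_credential → publish_license). Since withhold_credential ∨ ¬withhold_credential is a tautology, O(publish_license) follows.
With premise 4, O(publish_license → countersign_shipment), the K-axiom yields O(countersign_shipment).
The contrapositive of premise 6 (O(adjourn_session → ¬countersign_shipment)) is O(countersign_shipment → ¬adjourn_session), and O(countersign_shipment) is already established, so O(¬adjourn_session).
Applying K to premise 2 (O(¬adjourn_session → ¬authorize_ballot)) and O(¬adjourn_session) yields O(¬authorize_ballot).
Premise 8 is O(¬authorize_ballot → ¬disarm_system); since O(¬authorize_ballot), deontic closure gives O(¬disarm_system).
Premises 3, 7 do not contribute to this derivation.
Hence ¬disarm_system is obligatory.

Obligatory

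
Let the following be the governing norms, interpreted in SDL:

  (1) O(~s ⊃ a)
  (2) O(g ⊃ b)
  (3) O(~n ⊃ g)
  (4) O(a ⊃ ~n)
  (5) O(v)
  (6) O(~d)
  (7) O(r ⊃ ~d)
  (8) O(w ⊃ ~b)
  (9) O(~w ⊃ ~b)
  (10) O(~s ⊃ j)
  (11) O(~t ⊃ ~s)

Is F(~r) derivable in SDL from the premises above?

No

Premise 7 is O(r ⊃ ~d); even if O(~d) held, inferring O(r) would be affirming the consequent — invalid.
No other premise forces O(r). An ideal world satisfying every premise can still have ~r true, so F(~r) is not derivable.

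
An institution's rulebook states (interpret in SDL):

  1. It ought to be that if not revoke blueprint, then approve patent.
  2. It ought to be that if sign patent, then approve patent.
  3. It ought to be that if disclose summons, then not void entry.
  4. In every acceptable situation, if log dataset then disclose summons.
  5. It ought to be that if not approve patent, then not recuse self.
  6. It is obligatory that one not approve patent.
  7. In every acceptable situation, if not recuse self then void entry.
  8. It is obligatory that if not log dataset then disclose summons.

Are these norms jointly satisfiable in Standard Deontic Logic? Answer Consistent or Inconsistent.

By case analysis on ¬log_dataset: premise 8 gives O(¬log_dataset → disclose_summons) and premise 4 gives O(log_dataset → disclose_summons), so O(disclose_summons) either way.
Applying K to premise 3 (O(disclose_summons → ¬void_entry)) and O(disclose_summons) yields O(¬void_entry).
Premise 7 is O(¬recuse_self → void_entry); contrapositively O(¬void_entry → recuse_self). Since O(¬void_entry) holds, K gives O(recuse_self).
The contrapositive of premise 5 (O(¬approve_patent → ¬recuse_self)) is O(recuse_self → approve_patent), and O(recuse_self) is already established, so O(approve_patent).
But premise 6 directly asserts O(¬approve_patent).
We now have both O(approve_patent) and O(¬approve_patent) — approve_patent is simultaneously obligatory and forbidden, violating the D-axiom.

Inconsistent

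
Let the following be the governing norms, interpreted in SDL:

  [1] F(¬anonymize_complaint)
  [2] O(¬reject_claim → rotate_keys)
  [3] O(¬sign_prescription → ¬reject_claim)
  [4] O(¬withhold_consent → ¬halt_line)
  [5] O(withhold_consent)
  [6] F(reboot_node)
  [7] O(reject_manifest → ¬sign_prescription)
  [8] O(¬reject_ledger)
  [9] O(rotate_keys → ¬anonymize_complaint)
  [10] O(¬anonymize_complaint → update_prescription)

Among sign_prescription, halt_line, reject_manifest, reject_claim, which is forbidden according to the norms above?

reject_manifest

Premise 1, F(¬anonymize_complaint), is equivalent to O(anonymize_complaint).
Premise 9 is O(rotate_keys → ¬anonymize_complaint); contrapositively O(anonymize_complaint → ¬rotate_keys). Since O(anonymize_complaint) holds, K gives O(¬rotate_keys).
Premise 2, O(¬reject_claim → rotate_keys), contraposes to O(¬rotate_keys → reject_claim); with O(¬rotate_keys) we get O(reject_claim).
Premise 3 is O(¬sign_prescription → ¬reject_claim); contrapositively O(reject_claim → sign_prescription). Since O(reject_claim) holds, K gives O(sign_prescription).
Premise 7, O(reject_manifest → ¬sign_prescription), contraposes to O(sign_prescription → ¬reject_manifest); with O(sign_prescription) we get O(¬reject_manifest).
So O(¬reject_manifest) holds, i.e. reject_manifest is forbidden. None of the other listed options is forbidden under the premises.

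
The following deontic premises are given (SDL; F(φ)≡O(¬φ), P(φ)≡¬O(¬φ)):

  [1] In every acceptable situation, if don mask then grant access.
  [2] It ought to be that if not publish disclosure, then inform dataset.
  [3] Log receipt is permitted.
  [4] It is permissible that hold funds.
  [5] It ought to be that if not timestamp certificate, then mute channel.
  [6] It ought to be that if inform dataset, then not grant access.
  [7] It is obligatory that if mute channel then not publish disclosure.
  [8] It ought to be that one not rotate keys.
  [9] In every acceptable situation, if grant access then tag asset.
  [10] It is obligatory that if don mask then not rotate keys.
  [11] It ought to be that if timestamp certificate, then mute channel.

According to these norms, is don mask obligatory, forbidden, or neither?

Forbidden

Premises 5 and 11 are O(¬timestamp_certificate → mute_channel) and O(timestamp_certificate → mute_channel); every ideal world satisfies ¬timestamp_certificate or timestamp_certificate, so in either case mute_channel holds — hence O(mute_channel).
Applying K to premise 7 (O(mute_channel → ¬publish_disclosure)) and O(mute_channel) yields O(¬publish_disclosure).
With premise 2, O(¬publish_disclosure → inform_dataset), the K-axiom yields O(inform_dataset).
From O(inform_dataset) and premise 6, O(inform_dataset → ¬grant_access), we obtain O(¬grant_access).
Premise 1, O(don_mask → grant_access), contraposes to O(¬grant_access → ¬don_mask); with O(¬grant_access) we get O(¬don_mask).
Premises 3, 4, 8, 9, 10 do not contribute to this derivation.
Thus O(¬don_mask), which is F(don_mask): don_mask is forbidden.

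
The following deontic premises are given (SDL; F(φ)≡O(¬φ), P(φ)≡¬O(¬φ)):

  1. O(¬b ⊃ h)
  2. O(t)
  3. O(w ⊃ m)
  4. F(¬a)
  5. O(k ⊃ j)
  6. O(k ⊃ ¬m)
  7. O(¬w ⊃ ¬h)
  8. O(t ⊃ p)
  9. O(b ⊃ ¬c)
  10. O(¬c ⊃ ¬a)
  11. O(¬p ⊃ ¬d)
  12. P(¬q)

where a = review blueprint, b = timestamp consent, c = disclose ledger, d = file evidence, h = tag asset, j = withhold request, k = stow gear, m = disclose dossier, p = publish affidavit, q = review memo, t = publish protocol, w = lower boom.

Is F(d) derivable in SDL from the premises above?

Premise 11 is O(¬p ⊃ ¬d), but O(¬p) is not derivable from the premises, so it does not yield O(¬d).
No other premise forces O(¬d). An ideal world satisfying every premise can still have d true, so F(d) is not derivable.

No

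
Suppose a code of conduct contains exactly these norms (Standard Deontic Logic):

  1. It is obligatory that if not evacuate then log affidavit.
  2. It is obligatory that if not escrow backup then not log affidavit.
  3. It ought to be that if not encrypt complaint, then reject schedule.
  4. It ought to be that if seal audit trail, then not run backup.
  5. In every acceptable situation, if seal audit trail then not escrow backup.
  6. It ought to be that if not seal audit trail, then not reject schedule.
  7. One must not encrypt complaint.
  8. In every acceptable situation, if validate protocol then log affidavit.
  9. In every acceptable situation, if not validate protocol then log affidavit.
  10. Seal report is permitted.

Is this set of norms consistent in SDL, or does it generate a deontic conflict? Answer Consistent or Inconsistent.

Premises 9 and 8 are O(¬validate_protocol → log_affidavit) and O(validate_protocol → log_affidavit); every ideal world satisfies ¬validate_protocol or validate_protocol, so in either case log_affidavit holds — hence O(log_affidavit).
Premise 2, O(¬escrow_backup → ¬log_affidavit), contraposes to O(log_affidavit → escrow_backup); with O(log_affidavit) we get O(escrow_backup).
Premise 5 is O(seal_audit_trail → ¬escrow_backup); contrapositively O(escrow_backup → ¬seal_audit_trail). Since O(escrow_backup) holds, K gives O(¬seal_audit_trail).
Applying K to premise 6 (O(¬seal_audit_trail → ¬reject_schedule)) and O(¬seal_audit_trail) yields O(¬reject_schedule).
Premise 3 is O(¬encrypt_complaint → reject_schedule); contrapositively O(¬reject_schedule → encrypt_complaint). Since O(¬reject_schedule) holds, K gives O(encrypt_complaint).
But premise 7, F(encrypt_complaint), means O(¬encrypt_complaint).
We now have both O(encrypt_complaint) and O(¬encrypt_complaint) — encrypt_complaint is simultaneously obligatory and forbidden, violating the D-axiom.

Inconsistent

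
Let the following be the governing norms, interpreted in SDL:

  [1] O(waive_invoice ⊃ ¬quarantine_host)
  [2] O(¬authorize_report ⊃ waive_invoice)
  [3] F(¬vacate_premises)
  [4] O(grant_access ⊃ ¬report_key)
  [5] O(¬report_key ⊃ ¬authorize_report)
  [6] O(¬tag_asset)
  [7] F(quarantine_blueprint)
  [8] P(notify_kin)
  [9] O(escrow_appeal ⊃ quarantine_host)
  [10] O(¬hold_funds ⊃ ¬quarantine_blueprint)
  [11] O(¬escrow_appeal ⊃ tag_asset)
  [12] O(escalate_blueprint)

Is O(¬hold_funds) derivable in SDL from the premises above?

No

Premise 10 is O(¬hold_funds ⊃ ¬quarantine_blueprint); even if O(¬quarantine_blueprint) held, inferring O(¬hold_funds) would be affirming the consequent — invalid.
No other premise forces O(¬hold_funds). An ideal world satisfying every premise can still have ¬hold_funds false, so O(¬hold_funds) is not derivable.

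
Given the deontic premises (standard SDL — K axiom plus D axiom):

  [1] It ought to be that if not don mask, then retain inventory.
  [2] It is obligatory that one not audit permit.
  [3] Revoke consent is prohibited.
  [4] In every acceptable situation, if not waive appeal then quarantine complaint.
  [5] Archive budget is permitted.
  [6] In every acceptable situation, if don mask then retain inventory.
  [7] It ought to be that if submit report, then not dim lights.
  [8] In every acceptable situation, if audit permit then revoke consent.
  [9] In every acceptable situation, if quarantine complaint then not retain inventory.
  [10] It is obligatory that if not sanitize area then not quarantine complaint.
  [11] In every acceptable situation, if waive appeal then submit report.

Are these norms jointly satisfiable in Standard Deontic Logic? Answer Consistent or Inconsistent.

Consistent

Premise 8 is O(audit_permit → revoke_consent), but O(audit_permit) is not derivable from the premises, so it does not yield O(revoke_consent).
So O(revoke_consent) is not derivable, and the apparent clash with O(¬revoke_consent) does not arise.
A world satisfying every obligation exists (e.g. archive_budget=false, audit_permit=false, dim_lights=false, don_mask=false, quarantine_complaint=false, retain_inventory=true, revoke_consent=false, sanitize_area=false, submit_report=true, waive_appeal=true); no atom is both obligatory and forbidden, so the set is consistent.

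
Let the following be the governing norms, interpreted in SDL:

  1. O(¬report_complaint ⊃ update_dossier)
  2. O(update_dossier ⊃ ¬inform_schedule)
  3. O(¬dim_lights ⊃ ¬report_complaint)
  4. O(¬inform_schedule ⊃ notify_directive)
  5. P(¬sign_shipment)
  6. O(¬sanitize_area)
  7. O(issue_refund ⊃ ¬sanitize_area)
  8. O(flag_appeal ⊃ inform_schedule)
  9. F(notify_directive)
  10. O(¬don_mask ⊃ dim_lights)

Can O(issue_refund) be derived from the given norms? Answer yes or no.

Premise 7 is O(issue_refund ⊃ ¬sanitize_area); even if O(¬sanitize_area) held, inferring O(issue_refund) would be affirming the consequent — invalid.
No other premise forces O(issue_refund). An ideal world satisfying every premise can still have issue_refund false, so O(issue_refund) is not derivable.

No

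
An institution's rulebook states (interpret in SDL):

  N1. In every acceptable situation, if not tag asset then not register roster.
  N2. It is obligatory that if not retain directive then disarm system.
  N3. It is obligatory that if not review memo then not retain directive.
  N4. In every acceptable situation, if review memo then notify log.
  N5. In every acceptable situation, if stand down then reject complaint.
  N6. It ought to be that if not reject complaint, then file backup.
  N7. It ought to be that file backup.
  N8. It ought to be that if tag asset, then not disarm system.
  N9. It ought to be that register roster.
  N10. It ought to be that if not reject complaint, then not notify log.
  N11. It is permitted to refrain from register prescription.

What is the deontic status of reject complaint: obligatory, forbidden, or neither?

From premise 9 we have O(register_roster).
Premise 1, O(¬tag_asset → ¬register_roster), contraposes to O(register_roster → tag_asset); with O(register_roster) we get O(tag_asset).
From O(tag_asset) and premise 8, O(tag_asset → ¬disarm_system), we obtain O(¬disarm_system).
Premise 2 is O(¬retain_directive → disarm_system); contrapositively O(¬disarm_system → retain_directive). Since O(¬disarm_system) holds, K gives O(retain_directive).
Premise 3, O(¬review_memo → ¬retain_directive), contraposes to O(retain_directive → review_memo); with O(retain_directive) we get O(review_memo).
Applying K to premise 4 (O(review_memo → notify_log)) and O(review_memo) yields O(notify_log).
Premise 10 is O(¬reject_complaint → ¬notify_log); contrapositively O(notify_log → reject_complaint). Since O(notify_log) holds, K gives O(reject_complaint).
Premises 5, 6, 7, 11 do not contribute to this derivation.
Hence reject_complaint is obligatory.

Obligatory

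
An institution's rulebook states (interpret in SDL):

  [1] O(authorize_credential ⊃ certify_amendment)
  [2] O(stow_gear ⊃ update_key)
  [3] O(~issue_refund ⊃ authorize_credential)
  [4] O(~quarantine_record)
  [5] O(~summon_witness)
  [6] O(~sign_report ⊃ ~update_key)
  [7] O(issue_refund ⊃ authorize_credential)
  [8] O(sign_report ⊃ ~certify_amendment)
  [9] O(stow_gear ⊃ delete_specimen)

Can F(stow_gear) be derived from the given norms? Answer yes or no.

Yes

By case analysis on ~issue_refund: premise 3 gives O(~issue_refund ⊃ authorize_credential) and premise 7 gives O(issue_refund ⊃ authorize_credential), so O(authorize_credential) either way.
From O(authorize_credential) and premise 1, O(authorize_credential ⊃ certify_amendment), we obtain O(certify_amendment).
Premise 8 is O(sign_report ⊃ ~certify_amendment); contrapositively O(certify_amendment ⊃ ~sign_report). Since O(certify_amendment) holds, K gives O(~sign_report).
With premise 6, O(~sign_report ⊃ ~update_key), the K-axiom yields O(~update_key).
Premise 2, O(stow_gear ⊃ update_key), contraposes to O(~update_key ⊃ ~stow_gear); with O(~update_key) we get O(~stow_gear).
Premises 4, 5, 9 do not contribute to this derivation.
So O(~stow_gear) holds, i.e. F(stow_gear). The claim follows.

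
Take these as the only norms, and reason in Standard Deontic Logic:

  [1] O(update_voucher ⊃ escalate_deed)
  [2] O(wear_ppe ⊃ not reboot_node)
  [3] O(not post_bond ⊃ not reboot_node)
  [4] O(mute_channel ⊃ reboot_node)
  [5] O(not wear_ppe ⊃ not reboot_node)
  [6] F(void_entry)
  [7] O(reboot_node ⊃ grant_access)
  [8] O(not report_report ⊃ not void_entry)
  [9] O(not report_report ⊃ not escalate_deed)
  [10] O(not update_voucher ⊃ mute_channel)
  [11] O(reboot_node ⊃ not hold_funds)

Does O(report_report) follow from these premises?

Yes

Premises 2 and 5 are O(wear_ppe ⊃ not reboot_node) and O(not wear_ppe ⊃ not reboot_node); every ideal world satisfies wear_ppe or not wear_ppe, so in either case not reboot_node holds — hence O(not reboot_node).
Premise 4 is O(mute_channel ⊃ reboot_node); contrapositively O(not reboot_node ⊃ not mute_channel). Since O(not reboot_node) holds, K gives O(not mute_channel).
Premise 10 is O(not update_voucher ⊃ mute_channel); contrapositively O(not mute_channel ⊃ update_voucher). Since O(not mute_channel) holds, K gives O(update_voucher).
Premise 1 is O(update_voucher ⊃ escalate_deed); since O(update_voucher), deontic closure gives O(escalate_deed).
Premise 9, O(not report_report ⊃ not escalate_deed), contraposes to O(escalate_deed ⊃ report_report); with O(escalate_deed) we get O(report_report).
Premises 3, 6, 7, 8, 11 do not contribute to this derivation.
So O(report_report) follows.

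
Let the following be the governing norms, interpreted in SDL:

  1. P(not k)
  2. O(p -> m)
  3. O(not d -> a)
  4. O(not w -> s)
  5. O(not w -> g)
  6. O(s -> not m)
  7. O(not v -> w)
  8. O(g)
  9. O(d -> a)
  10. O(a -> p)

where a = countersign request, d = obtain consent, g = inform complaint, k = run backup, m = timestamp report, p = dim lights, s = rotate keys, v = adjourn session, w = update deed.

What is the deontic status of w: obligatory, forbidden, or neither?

Premises 9 and 3 are O(d -> a) and O(not d -> a); every ideal world satisfies d or not d, so in either case a holds — hence O(a).
From O(a) and premise 10, O(a -> p), we obtain O(p).
With premise 2, O(p -> m), the K-axiom yields O(m).
Premise 6, O(s -> not m), contraposes to O(m -> not s); with O(m) we get O(not s).
Premise 4, O(not w -> s), contraposes to O(not s -> w); with O(not s) we get O(w).
Premises 1, 5, 7, 8 do not contribute to this derivation.
Hence w is obligatory.

Obligatory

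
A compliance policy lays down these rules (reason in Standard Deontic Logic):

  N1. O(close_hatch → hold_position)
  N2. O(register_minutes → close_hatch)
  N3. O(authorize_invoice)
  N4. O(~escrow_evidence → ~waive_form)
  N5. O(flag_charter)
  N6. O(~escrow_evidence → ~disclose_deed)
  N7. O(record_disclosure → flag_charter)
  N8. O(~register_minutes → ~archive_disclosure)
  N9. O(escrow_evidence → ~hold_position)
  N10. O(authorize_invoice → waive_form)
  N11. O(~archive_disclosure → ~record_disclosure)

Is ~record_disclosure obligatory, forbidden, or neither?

Obligatory

Premise 3 states O(authorize_invoice) outright.
With premise 10, O(authorize_invoice → waive_form), the K-axiom yields O(waive_form).
The contrapositive of premise 4 (O(~escrow_evidence → ~waive_form)) is O(waive_form → escrow_evidence), and O(waive_form) is already established, so O(escrow_evidence).
From O(escrow_evidence) and premise 9, O(escrow_evidence → ~hold_position), we obtain O(~hold_position).
Premise 1 is O(close_hatch → hold_position); contrapositively O(~hold_position → ~close_hatch). Since O(~hold_position) holds, K gives O(~close_hatch).
Premise 2, O(register_minutes → close_hatch), contraposes to O(~close_hatch → ~register_minutes); with O(~close_hatch) we get O(~register_minutes).
Applying K to premise 8 (O(~register_minutes → ~archive_disclosure)) and O(~register_minutes) yields O(~archive_disclosure).
With premise 11, O(~archive_disclosure → ~record_disclosure), the K-axiom yields O(~record_disclosure).
Premises 5, 6, 7 do not contribute to this derivation.
Hence ~record_disclosure is obligatory.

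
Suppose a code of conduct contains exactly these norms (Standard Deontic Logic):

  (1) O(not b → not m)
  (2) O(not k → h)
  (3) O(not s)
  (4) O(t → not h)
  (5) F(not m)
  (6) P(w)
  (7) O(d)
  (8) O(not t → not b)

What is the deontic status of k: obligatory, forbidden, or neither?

Premise 5 is F(not m), i.e. O(m).
The contrapositive of premise 1 (O(not b → not m)) is O(m → b), and O(m) is already established, so O(b).
Premise 8 is O(not t → not b); contrapositively O(b → t). Since O(b) holds, K gives O(t).
With premise 4, O(t → not h), the K-axiom yields O(not h).
Premise 2 is O(not k → h); contrapositively O(not h → k). Since O(not h) holds, K gives O(k).
Premises 3, 6, 7 do not contribute to this derivation.
Hence k is obligatory.

Obligatory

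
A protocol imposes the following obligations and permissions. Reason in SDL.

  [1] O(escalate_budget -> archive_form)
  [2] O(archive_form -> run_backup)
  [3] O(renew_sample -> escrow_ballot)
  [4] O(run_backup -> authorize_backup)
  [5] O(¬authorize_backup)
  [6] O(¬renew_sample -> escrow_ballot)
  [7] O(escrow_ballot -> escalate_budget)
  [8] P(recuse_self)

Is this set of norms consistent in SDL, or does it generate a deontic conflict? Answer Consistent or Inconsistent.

Inconsistent

Premises 6 and 3 cover both cases: O(¬renew_sample -> escrow_ballot) and O(renew_sample -> escrow_ballot). Since ¬renew_sample ∨ renew_sample is a tautology, O(escrow_ballot) follows.
With premise 7, O(escrow_ballot -> escalate_budget), the K-axiom yields O(escalate_budget).
With premise 1, O(escalate_budget -> archive_form), the K-axiom yields O(archive_form).
Premise 2 is O(archive_form -> run_backup); since O(archive_form), deontic closure gives O(run_backup).
From O(run_backup) and premise 4, O(run_backup -> authorize_backup), we obtain O(authorize_backup).
However, premise 5 gives O(¬authorize_backup).
We now have both O(authorize_backup) and O(¬authorize_backup) — authorize_backup is simultaneously obligatory and forbidden, violating the D-axiom.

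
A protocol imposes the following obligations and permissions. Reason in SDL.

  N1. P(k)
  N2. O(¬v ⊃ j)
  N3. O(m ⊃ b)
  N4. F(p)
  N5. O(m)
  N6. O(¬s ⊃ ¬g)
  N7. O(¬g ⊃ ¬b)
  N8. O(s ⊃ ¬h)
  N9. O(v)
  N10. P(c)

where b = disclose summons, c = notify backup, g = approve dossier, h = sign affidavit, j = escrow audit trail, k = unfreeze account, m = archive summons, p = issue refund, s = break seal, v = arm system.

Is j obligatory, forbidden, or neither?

Neither

Premise 2 is O(¬v ⊃ j), but O(¬v) is not derivable from the premises, so it does not yield O(j).
No premise or chain of K-axiom applications forces O(j), and none forces O(¬j). So j is neither obligatory nor forbidden under these norms.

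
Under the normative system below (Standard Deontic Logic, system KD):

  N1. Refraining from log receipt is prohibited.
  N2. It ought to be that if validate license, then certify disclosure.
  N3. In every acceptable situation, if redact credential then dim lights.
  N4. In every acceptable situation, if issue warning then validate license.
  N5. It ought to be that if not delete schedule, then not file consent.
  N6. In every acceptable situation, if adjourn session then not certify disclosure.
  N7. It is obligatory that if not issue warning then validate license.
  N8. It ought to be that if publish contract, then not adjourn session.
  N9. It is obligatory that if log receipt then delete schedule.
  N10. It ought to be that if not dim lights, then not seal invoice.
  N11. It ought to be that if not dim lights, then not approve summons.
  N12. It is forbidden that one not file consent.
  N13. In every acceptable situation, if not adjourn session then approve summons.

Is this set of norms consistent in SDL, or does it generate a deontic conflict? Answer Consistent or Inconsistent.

Premise 5 is O(¬delete_schedule → ¬file_consent), but O(¬delete_schedule) is not derivable from the premises, so it does not yield O(¬file_consent).
So O(¬file_consent) is not derivable, and the apparent clash with O(file_consent) does not arise.
A world satisfying every obligation exists (e.g. adjourn_session=false, approve_summons=true, certify_disclosure=true, delete_schedule=true, dim_lights=true, file_consent=true, issue_warning=false, log_receipt=true, publish_contract=false, redact_credential=false, seal_invoice=false, validate_license=true); no atom is both obligatory and forbidden, so the set is consistent.

Consistent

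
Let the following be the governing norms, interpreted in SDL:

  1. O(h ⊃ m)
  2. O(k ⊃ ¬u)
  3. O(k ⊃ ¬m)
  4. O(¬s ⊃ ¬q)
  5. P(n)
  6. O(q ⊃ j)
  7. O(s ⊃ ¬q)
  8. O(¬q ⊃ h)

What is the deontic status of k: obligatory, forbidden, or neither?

Forbidden

Premises 4 and 7 are O(¬s ⊃ ¬q) and O(s ⊃ ¬q); every ideal world satisfies ¬s or s, so in either case ¬q holds — hence O(¬q).
Applying K to premise 8 (O(¬q ⊃ h)) and O(¬q) yields O(h).
Premise 1 is O(h ⊃ m); since O(h), deontic closure gives O(m).
The contrapositive of premise 3 (O(k ⊃ ¬m)) is O(m ⊃ ¬k), and O(m) is already established, so O(¬k).
Premises 2, 5, 6 do not contribute to this derivation.
Thus O(¬k), which is F(k): k is forbidden.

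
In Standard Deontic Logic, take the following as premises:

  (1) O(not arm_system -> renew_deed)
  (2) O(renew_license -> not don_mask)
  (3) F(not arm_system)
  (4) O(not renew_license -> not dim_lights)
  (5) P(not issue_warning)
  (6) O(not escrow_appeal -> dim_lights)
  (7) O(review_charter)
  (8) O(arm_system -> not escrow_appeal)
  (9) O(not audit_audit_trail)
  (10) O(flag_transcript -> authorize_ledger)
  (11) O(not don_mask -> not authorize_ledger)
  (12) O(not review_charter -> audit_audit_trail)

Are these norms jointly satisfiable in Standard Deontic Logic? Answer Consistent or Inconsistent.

Premise 12 is O(not review_charter -> audit_audit_trail), but O(not review_charter) is not derivable from the premises, so it does not yield O(audit_audit_trail).
So O(audit_audit_trail) is not derivable, and the apparent clash with O(not audit_audit_trail) does not arise.
A world satisfying every obligation exists (e.g. arm_system=true, audit_audit_trail=false, authorize_ledger=false, dim_lights=true, don_mask=false, escrow_appeal=false, flag_transcript=false, issue_warning=false, renew_deed=false, renew_license=true, review_charter=true); no atom is both obligatory and forbidden, so the set is consistent.

Consistent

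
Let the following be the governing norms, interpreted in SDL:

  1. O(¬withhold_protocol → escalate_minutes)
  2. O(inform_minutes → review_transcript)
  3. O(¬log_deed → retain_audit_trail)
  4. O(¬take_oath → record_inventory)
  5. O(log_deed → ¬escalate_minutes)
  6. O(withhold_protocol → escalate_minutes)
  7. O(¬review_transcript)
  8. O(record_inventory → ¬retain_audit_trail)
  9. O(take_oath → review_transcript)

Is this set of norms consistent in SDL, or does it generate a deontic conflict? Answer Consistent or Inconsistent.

By case analysis on withhold_protocol: premise 6 gives O(withhold_protocol → escalate_minutes) and premise 1 gives O(¬withhold_protocol → escalate_minutes), so O(escalate_minutes) either way.
The contrapositive of premise 5 (O(log_deed → ¬escalate_minutes)) is O(escalate_minutes → ¬log_deed), and O(escalate_minutes) is already established, so O(¬log_deed).
With premise 3, O(¬log_deed → retain_audit_trail), the K-axiom yields O(retain_audit_trail).
Premise 8, O(record_inventory → ¬retain_audit_trail), contraposes to O(retain_audit_trail → ¬record_inventory); with O(retain_audit_trail) we get O(¬record_inventory).
Premise 4, O(¬take_oath → record_inventory), contraposes to O(¬record_inventory → take_oath); with O(¬record_inventory) we get O(take_oath).
Premise 9 is O(take_oath → review_transcript); since O(take_oath), deontic closure gives O(review_transcript).
Yet premise 7 states O(¬review_transcript).
We now have both O(review_transcript) and O(¬review_transcript) — review_transcript is simultaneously obligatory and forbidden, violating the D-axiom.

Inconsistent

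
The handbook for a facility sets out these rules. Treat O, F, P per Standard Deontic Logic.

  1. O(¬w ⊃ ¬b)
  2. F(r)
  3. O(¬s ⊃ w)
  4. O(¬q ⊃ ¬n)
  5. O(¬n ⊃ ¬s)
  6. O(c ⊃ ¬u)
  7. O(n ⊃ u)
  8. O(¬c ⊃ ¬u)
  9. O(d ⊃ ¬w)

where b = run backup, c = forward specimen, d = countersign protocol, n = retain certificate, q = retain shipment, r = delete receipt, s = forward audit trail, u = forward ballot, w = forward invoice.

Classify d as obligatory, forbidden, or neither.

Forbidden

By case analysis on c: premise 6 gives O(c ⊃ ¬u) and premise 8 gives O(¬c ⊃ ¬u), so O(¬u) either way.
Premise 7 is O(n ⊃ u); contrapositively O(¬u ⊃ ¬n). Since O(¬u) holds, K gives O(¬n).
Applying K to premise 5 (O(¬n ⊃ ¬s)) and O(¬n) yields O(¬s).
From O(¬s) and premise 3, O(¬s ⊃ w), we obtain O(w).
Premise 9 is O(d ⊃ ¬w); contrapositively O(w ⊃ ¬d). Since O(w) holds, K gives O(¬d).
Premises 1, 2, 4 do not contribute to this derivation.
Thus O(¬d), which is F(d): d is forbidden.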